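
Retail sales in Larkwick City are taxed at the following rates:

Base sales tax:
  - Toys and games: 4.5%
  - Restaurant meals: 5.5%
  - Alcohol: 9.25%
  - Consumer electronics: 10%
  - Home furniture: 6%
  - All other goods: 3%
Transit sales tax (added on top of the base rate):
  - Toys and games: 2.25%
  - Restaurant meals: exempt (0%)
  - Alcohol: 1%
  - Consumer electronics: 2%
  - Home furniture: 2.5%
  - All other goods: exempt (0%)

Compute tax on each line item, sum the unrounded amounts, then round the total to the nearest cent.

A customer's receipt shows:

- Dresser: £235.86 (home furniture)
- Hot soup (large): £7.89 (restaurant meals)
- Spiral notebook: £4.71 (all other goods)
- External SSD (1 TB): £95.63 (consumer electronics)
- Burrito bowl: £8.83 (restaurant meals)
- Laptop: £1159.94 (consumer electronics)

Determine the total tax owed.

Dresser £235.86: home furniture → 6% + 2.5% transit = 8.5% → £20.0481
Hot soup (large) £7.89: restaurant meals → 5.5% + 0% transit = 5.5% → £0.43395
Spiral notebook £4.71: all other goods → 3% + 0% transit = 3% → £0.1413
External SSD (1 TB) £95.63: consumer electronics → 10% + 2% transit = 12% → £11.4756
Burrito bowl £8.83: restaurant meals → 5.5% + 0% transit = 5.5% → £0.48565
Laptop £1159.94: consumer electronics → 10% + 2% transit = 12% → £139.1928
Unrounded tax sum = £171.7774 → £171.78

£171.78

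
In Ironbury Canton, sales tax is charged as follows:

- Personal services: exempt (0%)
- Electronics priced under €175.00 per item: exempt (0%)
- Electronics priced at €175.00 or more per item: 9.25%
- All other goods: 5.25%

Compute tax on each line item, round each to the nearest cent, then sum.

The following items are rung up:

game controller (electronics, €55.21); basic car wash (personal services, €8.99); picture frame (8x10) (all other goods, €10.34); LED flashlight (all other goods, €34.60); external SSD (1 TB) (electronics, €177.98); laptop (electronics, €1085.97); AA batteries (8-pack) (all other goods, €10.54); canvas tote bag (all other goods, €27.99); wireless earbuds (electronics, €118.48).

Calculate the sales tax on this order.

€121.29

Game controller €55.21: electronics, under €175.00 → 0% → €0.00
Basic car wash €8.99: personal services → 0% → €0.00
Picture frame (8x10) €10.34: all other goods → 5.25% → €0.54
LED flashlight €34.60: all other goods → 5.25% → €1.82
External SSD (1 TB) €177.98: electronics, €175.00 or more → 9.25% → €16.46
Laptop €1085.97: electronics, €175.00 or more → 9.25% → €100.45
AA batteries (8-pack) €10.54: all other goods → 5.25% → €0.55
Canvas tote bag €27.99: all other goods → 5.25% → €1.47
Wireless earbuds €118.48: electronics, under €175.00 → 0% → €0.00
Total tax = €0.54 + €1.82 + €16.46 + €100.45 + €0.55 + €1.47 = €121.29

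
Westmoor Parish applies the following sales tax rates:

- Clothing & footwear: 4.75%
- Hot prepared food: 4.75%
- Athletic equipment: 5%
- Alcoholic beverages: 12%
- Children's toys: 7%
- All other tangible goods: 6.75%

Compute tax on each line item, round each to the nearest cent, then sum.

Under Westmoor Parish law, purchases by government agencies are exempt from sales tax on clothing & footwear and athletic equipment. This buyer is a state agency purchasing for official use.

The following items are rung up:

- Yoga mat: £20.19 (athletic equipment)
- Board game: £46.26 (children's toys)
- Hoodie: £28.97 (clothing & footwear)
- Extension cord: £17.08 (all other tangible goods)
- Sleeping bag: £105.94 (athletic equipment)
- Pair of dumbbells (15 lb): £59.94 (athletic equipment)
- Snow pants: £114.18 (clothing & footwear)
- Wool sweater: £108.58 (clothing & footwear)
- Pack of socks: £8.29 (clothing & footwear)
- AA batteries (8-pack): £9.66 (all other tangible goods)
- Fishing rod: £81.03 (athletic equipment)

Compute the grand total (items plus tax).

Yoga mat £20.19: athletic equipment, buyer-exempt → 0% → £0.00
Board game £46.26: children's toys → 7% → £3.24
Hoodie £28.97: clothing & footwear, buyer-exempt → 0% → £0.00
Extension cord £17.08: all other tangible goods → 6.75% → £1.15
Sleeping bag £105.94: athletic equipment, buyer-exempt → 0% → £0.00
Pair of dumbbells (15 lb) £59.94: athletic equipment, buyer-exempt → 0% → £0.00
Snow pants £114.18: clothing & footwear, buyer-exempt → 0% → £0.00
Wool sweater £108.58: clothing & footwear, buyer-exempt → 0% → £0.00
Pack of socks £8.29: clothing & footwear, buyer-exempt → 0% → £0.00
AA batteries (8-pack) £9.66: all other tangible goods → 6.75% → £0.65
Fishing rod £81.03: athletic equipment, buyer-exempt → 0% → £0.00
Subtotal = £600.12; tax = £5.04; total due = £605.16

£605.16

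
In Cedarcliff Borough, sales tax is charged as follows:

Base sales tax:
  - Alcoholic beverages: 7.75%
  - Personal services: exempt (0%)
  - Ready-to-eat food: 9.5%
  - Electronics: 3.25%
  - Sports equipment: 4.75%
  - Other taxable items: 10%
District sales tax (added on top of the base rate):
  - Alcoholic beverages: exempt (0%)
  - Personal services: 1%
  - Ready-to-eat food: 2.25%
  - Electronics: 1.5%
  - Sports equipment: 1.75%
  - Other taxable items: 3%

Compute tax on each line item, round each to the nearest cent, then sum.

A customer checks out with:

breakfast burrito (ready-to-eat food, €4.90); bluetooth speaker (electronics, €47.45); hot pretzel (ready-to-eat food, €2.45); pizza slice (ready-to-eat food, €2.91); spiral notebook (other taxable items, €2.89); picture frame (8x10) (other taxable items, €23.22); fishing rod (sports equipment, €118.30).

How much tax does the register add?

€14.55

Breakfast burrito €4.90: ready-to-eat food → 9.5% + 2.25% district = 11.75% → €0.58
Bluetooth speaker €47.45: electronics → 3.25% + 1.5% district = 4.75% → €2.25
Hot pretzel €2.45: ready-to-eat food → 9.5% + 2.25% district = 11.75% → €0.29
Pizza slice €2.91: ready-to-eat food → 9.5% + 2.25% district = 11.75% → €0.34
Spiral notebook €2.89: other taxable items → 10% + 3% district = 13% → €0.38
Picture frame (8x10) €23.22: other taxable items → 10% + 3% district = 13% → €3.02
Fishing rod €118.30: sports equipment → 4.75% + 1.75% district = 6.5% → €7.69
Total tax = €0.58 + €2.25 + €0.29 + €0.34 + €0.38 + €3.02 + €7.69 = €14.55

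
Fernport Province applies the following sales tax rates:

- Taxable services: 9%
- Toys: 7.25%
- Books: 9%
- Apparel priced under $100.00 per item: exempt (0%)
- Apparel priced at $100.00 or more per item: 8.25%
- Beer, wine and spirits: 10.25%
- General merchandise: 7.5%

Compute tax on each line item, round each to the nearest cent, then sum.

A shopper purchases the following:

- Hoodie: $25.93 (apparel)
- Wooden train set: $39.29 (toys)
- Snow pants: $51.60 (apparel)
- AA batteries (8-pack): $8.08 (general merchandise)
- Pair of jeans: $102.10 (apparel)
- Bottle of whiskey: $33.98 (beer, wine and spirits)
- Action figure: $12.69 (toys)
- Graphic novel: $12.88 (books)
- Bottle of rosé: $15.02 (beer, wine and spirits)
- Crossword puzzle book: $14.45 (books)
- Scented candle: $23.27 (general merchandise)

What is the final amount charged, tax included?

Hoodie $25.93: apparel, under $100.00 → 0% → $0.00
Wooden train set $39.29: toys → 7.25% → $2.85
Snow pants $51.60: apparel, under $100.00 → 0% → $0.00
AA batteries (8-pack) $8.08: general merchandise → 7.5% → $0.61
Pair of jeans $102.10: apparel, $100.00 or more → 8.25% → $8.42
Bottle of whiskey $33.98: beer, wine and spirits → 10.25% → $3.48
Action figure $12.69: toys → 7.25% → $0.92
Graphic novel $12.88: books → 9% → $1.16
Bottle of rosé $15.02: beer, wine and spirits → 10.25% → $1.54
Crossword puzzle book $14.45: books → 9% → $1.30
Scented candle $23.27: general merchandise → 7.5% → $1.75
Subtotal = $339.29; tax = $22.03; total due = $361.32

$361.32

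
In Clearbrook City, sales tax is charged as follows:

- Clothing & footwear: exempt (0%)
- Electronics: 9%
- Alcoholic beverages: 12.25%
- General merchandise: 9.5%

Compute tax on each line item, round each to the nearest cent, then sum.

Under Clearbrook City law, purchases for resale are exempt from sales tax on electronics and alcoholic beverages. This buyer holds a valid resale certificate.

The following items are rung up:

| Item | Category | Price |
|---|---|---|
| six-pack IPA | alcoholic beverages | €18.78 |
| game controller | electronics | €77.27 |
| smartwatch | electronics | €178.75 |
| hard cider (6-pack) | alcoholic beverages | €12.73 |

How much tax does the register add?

Six-pack IPA €18.78: alcoholic beverages, buyer-exempt → 0% → €0.00
Game controller €77.27: electronics, buyer-exempt → 0% → €0.00
Smartwatch €178.75: electronics, buyer-exempt → 0% → €0.00
Hard cider (6-pack) €12.73: alcoholic beverages, buyer-exempt → 0% → €0.00
Total tax = €0.00

€0.00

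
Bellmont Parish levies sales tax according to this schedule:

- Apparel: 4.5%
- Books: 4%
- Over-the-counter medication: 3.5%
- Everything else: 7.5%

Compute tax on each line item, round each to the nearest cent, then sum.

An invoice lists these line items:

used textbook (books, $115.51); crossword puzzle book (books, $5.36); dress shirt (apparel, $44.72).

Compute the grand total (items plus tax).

$172.43

Used textbook $115.51: books → 4% → $4.62
Crossword puzzle book $5.36: books → 4% → $0.21
Dress shirt $44.72: apparel → 4.5% → $2.01
Subtotal = $165.59; tax = $6.84; total due = $172.43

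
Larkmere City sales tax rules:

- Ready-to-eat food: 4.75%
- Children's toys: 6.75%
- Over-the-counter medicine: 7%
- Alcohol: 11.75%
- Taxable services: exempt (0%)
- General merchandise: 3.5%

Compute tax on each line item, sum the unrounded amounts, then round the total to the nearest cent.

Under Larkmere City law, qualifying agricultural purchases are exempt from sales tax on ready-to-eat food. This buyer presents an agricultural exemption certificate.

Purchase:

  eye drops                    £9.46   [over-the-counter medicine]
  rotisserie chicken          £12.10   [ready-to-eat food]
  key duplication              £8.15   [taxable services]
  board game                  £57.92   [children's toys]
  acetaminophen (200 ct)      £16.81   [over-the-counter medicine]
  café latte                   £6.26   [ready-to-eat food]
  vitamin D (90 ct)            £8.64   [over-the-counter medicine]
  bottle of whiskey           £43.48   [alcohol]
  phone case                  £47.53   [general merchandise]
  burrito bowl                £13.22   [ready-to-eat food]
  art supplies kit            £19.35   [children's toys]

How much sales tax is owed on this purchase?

Eye drops £9.46: over-the-counter medicine → 7% → £0.6622
Rotisserie chicken £12.10: ready-to-eat food, buyer-exempt → 0% → £0.00
Key duplication £8.15: taxable services → 0% → £0.00
Board game £57.92: children's toys → 6.75% → £3.9096
Acetaminophen (200 ct) £16.81: over-the-counter medicine → 7% → £1.1767
Café latte £6.26: ready-to-eat food, buyer-exempt → 0% → £0.00
Vitamin D (90 ct) £8.64: over-the-counter medicine → 7% → £0.6048
Bottle of whiskey £43.48: alcohol → 11.75% → £5.1089
Phone case £47.53: general merchandise → 3.5% → £1.66355
Burrito bowl £13.22: ready-to-eat food, buyer-exempt → 0% → £0.00
Art supplies kit £19.35: children's toys → 6.75% → £1.306125
Unrounded tax sum = £14.431875 → £14.43

£14.43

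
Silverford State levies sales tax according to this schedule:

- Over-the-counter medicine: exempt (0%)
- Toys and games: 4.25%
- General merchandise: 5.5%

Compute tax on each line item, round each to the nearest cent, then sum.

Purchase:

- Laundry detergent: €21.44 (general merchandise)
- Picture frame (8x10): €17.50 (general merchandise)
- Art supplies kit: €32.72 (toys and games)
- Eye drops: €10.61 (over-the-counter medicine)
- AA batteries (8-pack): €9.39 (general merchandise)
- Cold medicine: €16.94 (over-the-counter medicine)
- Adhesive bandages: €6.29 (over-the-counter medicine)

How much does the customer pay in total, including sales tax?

€118.94

Laundry detergent €21.44: general merchandise → 5.5% → €1.18
Picture frame (8x10) €17.50: general merchandise → 5.5% → €0.96
Art supplies kit €32.72: toys and games → 4.25% → €1.39
Eye drops €10.61: over-the-counter medicine → 0% → €0.00
AA batteries (8-pack) €9.39: general merchandise → 5.5% → €0.52
Cold medicine €16.94: over-the-counter medicine → 0% → €0.00
Adhesive bandages €6.29: over-the-counter medicine → 0% → €0.00
Subtotal = €114.89; tax = €4.05; total due = €118.94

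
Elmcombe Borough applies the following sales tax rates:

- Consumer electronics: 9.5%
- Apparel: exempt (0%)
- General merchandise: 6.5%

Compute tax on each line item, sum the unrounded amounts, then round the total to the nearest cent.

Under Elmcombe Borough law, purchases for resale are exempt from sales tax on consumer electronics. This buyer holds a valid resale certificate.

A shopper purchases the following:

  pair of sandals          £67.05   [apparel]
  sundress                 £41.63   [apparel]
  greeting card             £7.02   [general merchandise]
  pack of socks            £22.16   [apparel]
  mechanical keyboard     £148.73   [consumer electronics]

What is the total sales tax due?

£0.46

Pair of sandals £67.05: apparel → 0% → £0.00
Sundress £41.63: apparel → 0% → £0.00
Greeting card £7.02: general merchandise → 6.5% → £0.4563
Pack of socks £22.16: apparel → 0% → £0.00
Mechanical keyboard £148.73: consumer electronics, buyer-exempt → 0% → £0.00
Unrounded tax sum = £0.4563 → £0.46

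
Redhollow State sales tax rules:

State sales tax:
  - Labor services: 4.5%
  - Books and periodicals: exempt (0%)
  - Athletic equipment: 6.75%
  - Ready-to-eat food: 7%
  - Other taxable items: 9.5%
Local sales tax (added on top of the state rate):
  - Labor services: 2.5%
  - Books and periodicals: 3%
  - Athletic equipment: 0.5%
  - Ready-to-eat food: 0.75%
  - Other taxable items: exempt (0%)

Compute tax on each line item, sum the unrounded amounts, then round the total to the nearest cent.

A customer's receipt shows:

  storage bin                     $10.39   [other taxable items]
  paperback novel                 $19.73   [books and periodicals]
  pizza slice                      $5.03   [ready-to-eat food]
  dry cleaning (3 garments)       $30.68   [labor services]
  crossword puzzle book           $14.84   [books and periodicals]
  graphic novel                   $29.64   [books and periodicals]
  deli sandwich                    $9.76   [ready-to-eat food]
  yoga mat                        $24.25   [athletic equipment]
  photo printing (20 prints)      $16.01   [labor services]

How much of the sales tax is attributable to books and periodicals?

$1.93

Paperback novel $19.73: books and periodicals → 0% + 3% local = 3% → $0.5919
Crossword puzzle book $14.84: books and periodicals → 0% + 3% local = 3% → $0.4452
Graphic novel $29.64: books and periodicals → 0% + 3% local = 3% → $0.8892
Tax on books and periodicals: unrounded sum = $1.9263 → $1.93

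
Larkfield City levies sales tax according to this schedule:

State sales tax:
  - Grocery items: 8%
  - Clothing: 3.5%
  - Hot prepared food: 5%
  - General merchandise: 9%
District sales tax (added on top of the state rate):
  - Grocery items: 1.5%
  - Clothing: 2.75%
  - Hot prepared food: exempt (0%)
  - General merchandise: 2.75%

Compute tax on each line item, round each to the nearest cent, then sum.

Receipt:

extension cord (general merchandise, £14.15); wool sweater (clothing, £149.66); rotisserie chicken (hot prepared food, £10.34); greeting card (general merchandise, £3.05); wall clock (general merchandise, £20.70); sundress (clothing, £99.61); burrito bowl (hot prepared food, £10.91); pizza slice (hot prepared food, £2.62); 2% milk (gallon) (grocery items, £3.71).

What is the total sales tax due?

£21.58

Extension cord £14.15: general merchandise → 9% + 2.75% district = 11.75% → £1.66
Wool sweater £149.66: clothing → 3.5% + 2.75% district = 6.25% → £9.35
Rotisserie chicken £10.34: hot prepared food → 5% + 0% district = 5% → £0.52
Greeting card £3.05: general merchandise → 9% + 2.75% district = 11.75% → £0.36
Wall clock £20.70: general merchandise → 9% + 2.75% district = 11.75% → £2.43
Sundress £99.61: clothing → 3.5% + 2.75% district = 6.25% → £6.23
Burrito bowl £10.91: hot prepared food → 5% + 0% district = 5% → £0.55
Pizza slice £2.62: hot prepared food → 5% + 0% district = 5% → £0.13
2% milk (gallon) £3.71: grocery items → 8% + 1.5% district = 9.5% → £0.35
Total tax = £1.66 + £9.35 + £0.52 + £0.36 + £2.43 + £6.23 + £0.55 + £0.13 + £0.35 = £21.58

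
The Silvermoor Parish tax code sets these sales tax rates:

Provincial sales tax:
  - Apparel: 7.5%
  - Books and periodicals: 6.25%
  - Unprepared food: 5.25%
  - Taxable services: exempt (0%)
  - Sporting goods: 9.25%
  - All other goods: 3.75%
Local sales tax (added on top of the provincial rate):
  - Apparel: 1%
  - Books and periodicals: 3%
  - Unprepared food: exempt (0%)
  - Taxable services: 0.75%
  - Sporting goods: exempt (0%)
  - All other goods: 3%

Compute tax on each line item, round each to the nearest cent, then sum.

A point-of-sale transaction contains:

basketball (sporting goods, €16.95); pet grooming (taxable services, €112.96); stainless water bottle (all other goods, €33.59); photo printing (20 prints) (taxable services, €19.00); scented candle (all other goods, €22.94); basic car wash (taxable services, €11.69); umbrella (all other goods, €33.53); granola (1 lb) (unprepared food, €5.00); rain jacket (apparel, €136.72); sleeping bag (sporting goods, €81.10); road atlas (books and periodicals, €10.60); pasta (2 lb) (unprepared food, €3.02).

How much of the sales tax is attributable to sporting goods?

€9.07

Basketball €16.95: sporting goods → 9.25% + 0% local = 9.25% → €1.57
Sleeping bag €81.10: sporting goods → 9.25% + 0% local = 9.25% → €7.50
Tax on sporting goods = €1.57 + €7.50 = €9.07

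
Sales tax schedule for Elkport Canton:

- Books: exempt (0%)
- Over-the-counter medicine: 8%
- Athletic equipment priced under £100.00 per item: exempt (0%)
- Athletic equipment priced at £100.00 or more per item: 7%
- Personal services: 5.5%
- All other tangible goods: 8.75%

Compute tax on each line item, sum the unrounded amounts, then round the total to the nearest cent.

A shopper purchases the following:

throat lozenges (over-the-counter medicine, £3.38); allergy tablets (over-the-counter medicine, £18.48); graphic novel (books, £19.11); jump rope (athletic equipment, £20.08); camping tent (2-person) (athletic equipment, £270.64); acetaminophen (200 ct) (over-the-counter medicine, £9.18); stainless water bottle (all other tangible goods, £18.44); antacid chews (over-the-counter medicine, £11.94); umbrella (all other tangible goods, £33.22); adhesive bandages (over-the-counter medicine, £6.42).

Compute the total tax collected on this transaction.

£27.42

Throat lozenges £3.38: over-the-counter medicine → 8% → £0.2704
Allergy tablets £18.48: over-the-counter medicine → 8% → £1.4784
Graphic novel £19.11: books → 0% → £0.00
Jump rope £20.08: athletic equipment, under £100.00 → 0% → £0.00
Camping tent (2-person) £270.64: athletic equipment, £100.00 or more → 7% → £18.9448
Acetaminophen (200 ct) £9.18: over-the-counter medicine → 8% → £0.7344
Stainless water bottle £18.44: all other tangible goods → 8.75% → £1.6135
Antacid chews £11.94: over-the-counter medicine → 8% → £0.9552
Umbrella £33.22: all other tangible goods → 8.75% → £2.90675
Adhesive bandages £6.42: over-the-counter medicine → 8% → £0.5136
Unrounded tax sum = £27.41705 → £27.42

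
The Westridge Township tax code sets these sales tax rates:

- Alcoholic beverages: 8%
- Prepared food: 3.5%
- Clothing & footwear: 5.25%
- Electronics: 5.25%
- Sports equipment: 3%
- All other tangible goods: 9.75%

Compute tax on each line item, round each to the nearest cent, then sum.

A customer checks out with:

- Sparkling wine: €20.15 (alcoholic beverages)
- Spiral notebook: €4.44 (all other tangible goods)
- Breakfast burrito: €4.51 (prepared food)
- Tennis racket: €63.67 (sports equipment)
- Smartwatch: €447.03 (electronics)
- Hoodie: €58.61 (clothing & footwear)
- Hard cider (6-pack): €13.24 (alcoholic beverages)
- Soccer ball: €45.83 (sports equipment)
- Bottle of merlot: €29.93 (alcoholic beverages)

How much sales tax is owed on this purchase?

€35.48

Sparkling wine €20.15: alcoholic beverages → 8% → €1.61
Spiral notebook €4.44: all other tangible goods → 9.75% → €0.43
Breakfast burrito €4.51: prepared food → 3.5% → €0.16
Tennis racket €63.67: sports equipment → 3% → €1.91
Smartwatch €447.03: electronics → 5.25% → €23.47
Hoodie €58.61: clothing & footwear → 5.25% → €3.08
Hard cider (6-pack) €13.24: alcoholic beverages → 8% → €1.06
Soccer ball €45.83: sports equipment → 3% → €1.37
Bottle of merlot €29.93: alcoholic beverages → 8% → €2.39
Total tax = €1.61 + €0.43 + €0.16 + €1.91 + €23.47 + €3.08 + €1.06 + €1.37 + €2.39 = €35.48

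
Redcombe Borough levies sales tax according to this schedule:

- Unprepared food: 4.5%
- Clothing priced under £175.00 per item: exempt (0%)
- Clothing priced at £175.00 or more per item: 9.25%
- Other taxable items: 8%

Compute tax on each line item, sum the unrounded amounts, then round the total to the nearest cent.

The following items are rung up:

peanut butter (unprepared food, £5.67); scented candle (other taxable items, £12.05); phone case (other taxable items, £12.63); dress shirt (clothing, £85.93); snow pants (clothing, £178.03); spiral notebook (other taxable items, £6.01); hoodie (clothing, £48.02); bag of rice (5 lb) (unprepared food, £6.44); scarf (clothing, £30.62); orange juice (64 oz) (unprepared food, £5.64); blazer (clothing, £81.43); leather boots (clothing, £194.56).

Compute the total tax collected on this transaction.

Peanut butter £5.67: unprepared food → 4.5% → £0.25515
Scented candle £12.05: other taxable items → 8% → £0.964
Phone case £12.63: other taxable items → 8% → £1.0104
Dress shirt £85.93: clothing, under £175.00 → 0% → £0.00
Snow pants £178.03: clothing, £175.00 or more → 9.25% → £16.467775
Spiral notebook £6.01: other taxable items → 8% → £0.4808
Hoodie £48.02: clothing, under £175.00 → 0% → £0.00
Bag of rice (5 lb) £6.44: unprepared food → 4.5% → £0.2898
Scarf £30.62: clothing, under £175.00 → 0% → £0.00
Orange juice (64 oz) £5.64: unprepared food → 4.5% → £0.2538
Blazer £81.43: clothing, under £175.00 → 0% → £0.00
Leather boots £194.56: clothing, £175.00 or more → 9.25% → £17.9968
Unrounded tax sum = £37.718525 → £37.72

£37.72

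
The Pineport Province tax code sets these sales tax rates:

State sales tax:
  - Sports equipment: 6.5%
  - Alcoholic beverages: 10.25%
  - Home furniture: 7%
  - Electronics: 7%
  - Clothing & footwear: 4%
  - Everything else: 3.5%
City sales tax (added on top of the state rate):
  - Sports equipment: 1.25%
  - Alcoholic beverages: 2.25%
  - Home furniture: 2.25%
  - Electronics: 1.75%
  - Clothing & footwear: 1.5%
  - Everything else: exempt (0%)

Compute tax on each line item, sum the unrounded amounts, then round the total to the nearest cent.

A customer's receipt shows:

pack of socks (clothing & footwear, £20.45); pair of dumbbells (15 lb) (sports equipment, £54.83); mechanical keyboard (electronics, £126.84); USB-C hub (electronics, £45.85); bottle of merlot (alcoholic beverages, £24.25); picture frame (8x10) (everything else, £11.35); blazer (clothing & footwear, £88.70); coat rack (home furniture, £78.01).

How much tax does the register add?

£36.01

Pack of socks £20.45: clothing & footwear → 4% + 1.5% city = 5.5% → £1.12475
Pair of dumbbells (15 lb) £54.83: sports equipment → 6.5% + 1.25% city = 7.75% → £4.249325
Mechanical keyboard £126.84: electronics → 7% + 1.75% city = 8.75% → £11.0985
USB-C hub £45.85: electronics → 7% + 1.75% city = 8.75% → £4.011875
Bottle of merlot £24.25: alcoholic beverages → 10.25% + 2.25% city = 12.5% → £3.03125
Picture frame (8x10) £11.35: everything else → 3.5% + 0% city = 3.5% → £0.39725
Blazer £88.70: clothing & footwear → 4% + 1.5% city = 5.5% → £4.8785
Coat rack £78.01: home furniture → 7% + 2.25% city = 9.25% → £7.215925
Unrounded tax sum = £36.007375 → £36.01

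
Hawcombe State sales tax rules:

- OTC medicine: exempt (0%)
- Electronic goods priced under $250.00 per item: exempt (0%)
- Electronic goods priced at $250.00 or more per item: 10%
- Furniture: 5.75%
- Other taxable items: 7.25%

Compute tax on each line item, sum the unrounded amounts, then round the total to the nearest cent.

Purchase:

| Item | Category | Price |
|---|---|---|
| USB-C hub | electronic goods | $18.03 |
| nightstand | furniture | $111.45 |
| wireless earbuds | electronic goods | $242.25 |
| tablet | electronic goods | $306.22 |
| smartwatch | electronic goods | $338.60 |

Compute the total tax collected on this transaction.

USB-C hub $18.03: electronic goods, under $250.00 → 0% → $0.00
Nightstand $111.45: furniture → 5.75% → $6.408375
Wireless earbuds $242.25: electronic goods, under $250.00 → 0% → $0.00
Tablet $306.22: electronic goods, $250.00 or more → 10% → $30.622
Smartwatch $338.60: electronic goods, $250.00 or more → 10% → $33.86
Unrounded tax sum = $70.890375 → $70.89

$70.89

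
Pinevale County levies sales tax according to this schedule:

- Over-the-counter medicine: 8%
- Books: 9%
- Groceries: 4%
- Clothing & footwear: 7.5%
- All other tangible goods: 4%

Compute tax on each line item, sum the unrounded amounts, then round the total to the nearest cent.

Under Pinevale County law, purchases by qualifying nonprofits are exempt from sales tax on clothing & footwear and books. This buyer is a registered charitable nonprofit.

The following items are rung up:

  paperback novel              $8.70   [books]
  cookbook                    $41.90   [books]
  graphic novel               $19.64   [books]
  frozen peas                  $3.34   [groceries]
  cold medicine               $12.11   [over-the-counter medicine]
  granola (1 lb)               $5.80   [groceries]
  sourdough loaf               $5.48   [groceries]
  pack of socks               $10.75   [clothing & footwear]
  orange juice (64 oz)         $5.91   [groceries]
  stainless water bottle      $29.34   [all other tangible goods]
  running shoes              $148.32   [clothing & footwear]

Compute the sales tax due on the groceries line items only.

Frozen peas $3.34: groceries → 4% → $0.1336
Granola (1 lb) $5.80: groceries → 4% → $0.232
Sourdough loaf $5.48: groceries → 4% → $0.2192
Orange juice (64 oz) $5.91: groceries → 4% → $0.2364
Tax on groceries: unrounded sum = $0.8212 → $0.82

$0.82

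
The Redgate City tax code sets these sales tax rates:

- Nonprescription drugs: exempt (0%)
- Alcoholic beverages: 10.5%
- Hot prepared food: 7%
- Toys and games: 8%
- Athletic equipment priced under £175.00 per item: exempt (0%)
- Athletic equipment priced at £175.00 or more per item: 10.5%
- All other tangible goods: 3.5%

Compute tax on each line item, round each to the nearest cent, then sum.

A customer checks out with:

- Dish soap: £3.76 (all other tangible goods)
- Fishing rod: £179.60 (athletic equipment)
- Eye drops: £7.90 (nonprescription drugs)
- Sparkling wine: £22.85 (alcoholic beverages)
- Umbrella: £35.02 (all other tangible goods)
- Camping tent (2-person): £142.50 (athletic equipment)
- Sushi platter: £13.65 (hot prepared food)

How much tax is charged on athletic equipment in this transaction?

£18.86

Fishing rod £179.60: athletic equipment, £175.00 or more → 10.5% → £18.86
Camping tent (2-person) £142.50: athletic equipment, under £175.00 → 0% → £0.00
Tax on athletic equipment = £18.86 + £0.00 = £18.86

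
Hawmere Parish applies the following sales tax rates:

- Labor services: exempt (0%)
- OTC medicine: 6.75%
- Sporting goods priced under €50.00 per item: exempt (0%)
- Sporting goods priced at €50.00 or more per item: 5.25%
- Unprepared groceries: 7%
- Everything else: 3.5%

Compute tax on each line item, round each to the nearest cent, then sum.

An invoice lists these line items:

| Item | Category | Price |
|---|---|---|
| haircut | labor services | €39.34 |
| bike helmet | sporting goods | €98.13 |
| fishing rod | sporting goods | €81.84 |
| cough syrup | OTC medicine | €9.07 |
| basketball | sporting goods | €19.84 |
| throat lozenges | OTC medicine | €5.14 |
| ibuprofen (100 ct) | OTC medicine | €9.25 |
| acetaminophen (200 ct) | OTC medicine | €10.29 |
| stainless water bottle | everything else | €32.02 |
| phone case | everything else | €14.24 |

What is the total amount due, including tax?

Haircut €39.34: labor services → 0% → €0.00
Bike helmet €98.13: sporting goods, €50.00 or more → 5.25% → €5.15
Fishing rod €81.84: sporting goods, €50.00 or more → 5.25% → €4.30
Cough syrup €9.07: OTC medicine → 6.75% → €0.61
Basketball €19.84: sporting goods, under €50.00 → 0% → €0.00
Throat lozenges €5.14: OTC medicine → 6.75% → €0.35
Ibuprofen (100 ct) €9.25: OTC medicine → 6.75% → €0.62
Acetaminophen (200 ct) €10.29: OTC medicine → 6.75% → €0.69
Stainless water bottle €32.02: everything else → 3.5% → €1.12
Phone case €14.24: everything else → 3.5% → €0.50
Subtotal = €319.16; tax = €13.34; total due = €332.50

€332.50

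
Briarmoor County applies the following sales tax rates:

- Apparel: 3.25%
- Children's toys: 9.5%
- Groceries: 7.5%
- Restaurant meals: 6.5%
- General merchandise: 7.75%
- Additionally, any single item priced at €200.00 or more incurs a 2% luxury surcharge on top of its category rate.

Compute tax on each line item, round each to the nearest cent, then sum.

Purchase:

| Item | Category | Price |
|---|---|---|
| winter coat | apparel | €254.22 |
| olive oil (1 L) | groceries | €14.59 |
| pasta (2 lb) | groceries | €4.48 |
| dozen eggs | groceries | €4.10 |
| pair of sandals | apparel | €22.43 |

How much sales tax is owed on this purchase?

Winter coat €254.22: apparel → 3.25% + 2% surcharge = 5.25% → €13.35
Olive oil (1 L) €14.59: groceries → 7.5% → €1.09
Pasta (2 lb) €4.48: groceries → 7.5% → €0.34
Dozen eggs €4.10: groceries → 7.5% → €0.31
Pair of sandals €22.43: apparel → 3.25% → €0.73
Total tax = €13.35 + €1.09 + €0.34 + €0.31 + €0.73 = €15.82

€15.82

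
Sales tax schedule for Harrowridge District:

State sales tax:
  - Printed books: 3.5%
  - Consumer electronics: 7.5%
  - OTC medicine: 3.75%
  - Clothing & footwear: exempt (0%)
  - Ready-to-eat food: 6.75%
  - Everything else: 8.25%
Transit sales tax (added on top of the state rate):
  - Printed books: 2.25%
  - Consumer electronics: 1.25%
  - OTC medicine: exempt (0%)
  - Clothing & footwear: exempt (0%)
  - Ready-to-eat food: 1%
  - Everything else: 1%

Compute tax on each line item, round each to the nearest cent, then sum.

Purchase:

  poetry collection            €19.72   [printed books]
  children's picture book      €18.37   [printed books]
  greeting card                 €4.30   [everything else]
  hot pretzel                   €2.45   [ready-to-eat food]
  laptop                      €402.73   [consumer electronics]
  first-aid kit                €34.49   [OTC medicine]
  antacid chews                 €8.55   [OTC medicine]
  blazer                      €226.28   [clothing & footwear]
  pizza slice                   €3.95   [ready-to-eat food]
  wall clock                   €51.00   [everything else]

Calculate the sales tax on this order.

Poetry collection €19.72: printed books → 3.5% + 2.25% transit = 5.75% → €1.13
Children's picture book €18.37: printed books → 3.5% + 2.25% transit = 5.75% → €1.06
Greeting card €4.30: everything else → 8.25% + 1% transit = 9.25% → €0.40
Hot pretzel €2.45: ready-to-eat food → 6.75% + 1% transit = 7.75% → €0.19
Laptop €402.73: consumer electronics → 7.5% + 1.25% transit = 8.75% → €35.24
First-aid kit €34.49: OTC medicine → 3.75% + 0% transit = 3.75% → €1.29
Antacid chews €8.55: OTC medicine → 3.75% + 0% transit = 3.75% → €0.32
Blazer €226.28: clothing & footwear → 0% + 0% transit = 0% → €0.00
Pizza slice €3.95: ready-to-eat food → 6.75% + 1% transit = 7.75% → €0.31
Wall clock €51.00: everything else → 8.25% + 1% transit = 9.25% → €4.72
Total tax = €1.13 + €1.06 + €0.40 + €0.19 + €35.24 + €1.29 + €0.32 + €0.31 + €4.72 = €44.66

€44.66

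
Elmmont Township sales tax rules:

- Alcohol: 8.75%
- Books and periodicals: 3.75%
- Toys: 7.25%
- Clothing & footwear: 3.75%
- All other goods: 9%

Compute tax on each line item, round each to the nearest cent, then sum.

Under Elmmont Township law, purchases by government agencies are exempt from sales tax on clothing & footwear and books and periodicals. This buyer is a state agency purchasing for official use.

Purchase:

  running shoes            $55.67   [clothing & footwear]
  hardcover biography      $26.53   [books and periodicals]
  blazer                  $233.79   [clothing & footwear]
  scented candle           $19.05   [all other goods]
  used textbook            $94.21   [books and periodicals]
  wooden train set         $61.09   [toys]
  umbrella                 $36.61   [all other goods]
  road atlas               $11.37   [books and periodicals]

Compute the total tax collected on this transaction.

Running shoes $55.67: clothing & footwear, buyer-exempt → 0% → $0.00
Hardcover biography $26.53: books and periodicals, buyer-exempt → 0% → $0.00
Blazer $233.79: clothing & footwear, buyer-exempt → 0% → $0.00
Scented candle $19.05: all other goods → 9% → $1.71
Used textbook $94.21: books and periodicals, buyer-exempt → 0% → $0.00
Wooden train set $61.09: toys → 7.25% → $4.43
Umbrella $36.61: all other goods → 9% → $3.29
Road atlas $11.37: books and periodicals, buyer-exempt → 0% → $0.00
Total tax = $1.71 + $4.43 + $3.29 = $9.43

$9.43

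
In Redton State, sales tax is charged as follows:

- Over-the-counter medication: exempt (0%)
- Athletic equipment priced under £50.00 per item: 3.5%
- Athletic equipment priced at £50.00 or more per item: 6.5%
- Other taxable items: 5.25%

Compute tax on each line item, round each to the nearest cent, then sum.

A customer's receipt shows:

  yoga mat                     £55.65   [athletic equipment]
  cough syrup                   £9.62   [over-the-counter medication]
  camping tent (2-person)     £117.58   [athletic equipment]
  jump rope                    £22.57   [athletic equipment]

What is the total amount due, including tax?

£217.47

Yoga mat £55.65: athletic equipment, £50.00 or more → 6.5% → £3.62
Cough syrup £9.62: over-the-counter medication → 0% → £0.00
Camping tent (2-person) £117.58: athletic equipment, £50.00 or more → 6.5% → £7.64
Jump rope £22.57: athletic equipment, under £50.00 → 3.5% → £0.79
Subtotal = £205.42; tax = £12.05; total due = £217.47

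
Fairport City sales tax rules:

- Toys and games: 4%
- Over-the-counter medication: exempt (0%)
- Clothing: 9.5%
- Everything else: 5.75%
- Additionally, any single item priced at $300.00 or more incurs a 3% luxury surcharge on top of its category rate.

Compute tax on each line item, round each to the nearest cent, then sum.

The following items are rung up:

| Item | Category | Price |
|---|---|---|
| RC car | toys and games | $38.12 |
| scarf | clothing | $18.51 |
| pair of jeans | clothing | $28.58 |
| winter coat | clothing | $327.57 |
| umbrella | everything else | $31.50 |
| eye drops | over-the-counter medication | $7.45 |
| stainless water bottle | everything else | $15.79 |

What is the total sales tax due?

RC car $38.12: toys and games → 4% → $1.52
Scarf $18.51: clothing → 9.5% → $1.76
Pair of jeans $28.58: clothing → 9.5% → $2.72
Winter coat $327.57: clothing → 9.5% + 3% surcharge = 12.5% → $40.95
Umbrella $31.50: everything else → 5.75% → $1.81
Eye drops $7.45: over-the-counter medication → 0% → $0.00
Stainless water bottle $15.79: everything else → 5.75% → $0.91
Total tax = $1.52 + $1.76 + $2.72 + $40.95 + $1.81 + $0.91 = $49.67

$49.67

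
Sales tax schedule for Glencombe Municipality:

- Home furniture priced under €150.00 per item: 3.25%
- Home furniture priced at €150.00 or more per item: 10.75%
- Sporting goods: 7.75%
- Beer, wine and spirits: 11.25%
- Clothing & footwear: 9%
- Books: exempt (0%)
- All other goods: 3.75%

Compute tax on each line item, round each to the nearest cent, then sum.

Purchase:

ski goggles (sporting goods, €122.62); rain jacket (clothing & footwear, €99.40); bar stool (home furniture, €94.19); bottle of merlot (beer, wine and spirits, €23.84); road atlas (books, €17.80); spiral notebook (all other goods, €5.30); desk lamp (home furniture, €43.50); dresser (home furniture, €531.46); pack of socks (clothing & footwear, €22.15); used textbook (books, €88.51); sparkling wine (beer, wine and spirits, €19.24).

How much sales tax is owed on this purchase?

Ski goggles €122.62: sporting goods → 7.75% → €9.50
Rain jacket €99.40: clothing & footwear → 9% → €8.95
Bar stool €94.19: home furniture, under €150.00 → 3.25% → €3.06
Bottle of merlot €23.84: beer, wine and spirits → 11.25% → €2.68
Road atlas €17.80: books → 0% → €0.00
Spiral notebook €5.30: all other goods → 3.75% → €0.20
Desk lamp €43.50: home furniture, under €150.00 → 3.25% → €1.41
Dresser €531.46: home furniture, €150.00 or more → 10.75% → €57.13
Pack of socks €22.15: clothing & footwear → 9% → €1.99
Used textbook €88.51: books → 0% → €0.00
Sparkling wine €19.24: beer, wine and spirits → 11.25% → €2.16
Total tax = €9.50 + €8.95 + €3.06 + €2.68 + €0.20 + €1.41 + €57.13 + €1.99 + €2.16 = €87.08

€87.08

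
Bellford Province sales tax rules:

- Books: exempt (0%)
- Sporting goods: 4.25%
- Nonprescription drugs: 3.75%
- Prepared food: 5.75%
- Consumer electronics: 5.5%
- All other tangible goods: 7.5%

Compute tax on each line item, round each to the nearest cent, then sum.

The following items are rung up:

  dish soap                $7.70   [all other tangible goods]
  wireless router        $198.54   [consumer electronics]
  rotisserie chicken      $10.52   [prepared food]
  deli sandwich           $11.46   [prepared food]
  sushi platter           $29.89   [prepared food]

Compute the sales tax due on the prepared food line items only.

Rotisserie chicken $10.52: prepared food → 5.75% → $0.60
Deli sandwich $11.46: prepared food → 5.75% → $0.66
Sushi platter $29.89: prepared food → 5.75% → $1.72
Tax on prepared food = $0.60 + $0.66 + $1.72 = $2.98

$2.98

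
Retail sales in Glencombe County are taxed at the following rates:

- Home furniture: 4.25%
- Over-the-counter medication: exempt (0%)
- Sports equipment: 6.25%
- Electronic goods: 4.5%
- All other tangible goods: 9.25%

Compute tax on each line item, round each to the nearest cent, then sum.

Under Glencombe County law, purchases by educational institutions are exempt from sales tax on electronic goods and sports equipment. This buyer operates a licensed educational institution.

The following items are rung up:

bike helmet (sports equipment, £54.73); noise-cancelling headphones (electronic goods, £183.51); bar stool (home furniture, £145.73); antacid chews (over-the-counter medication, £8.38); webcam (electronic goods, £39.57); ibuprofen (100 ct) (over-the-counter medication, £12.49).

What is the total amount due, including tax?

Bike helmet £54.73: sports equipment, buyer-exempt → 0% → £0.00
Noise-cancelling headphones £183.51: electronic goods, buyer-exempt → 0% → £0.00
Bar stool £145.73: home furniture → 4.25% → £6.19
Antacid chews £8.38: over-the-counter medication → 0% → £0.00
Webcam £39.57: electronic goods, buyer-exempt → 0% → £0.00
Ibuprofen (100 ct) £12.49: over-the-counter medication → 0% → £0.00
Subtotal = £444.41; tax = £6.19; total due = £450.60

£450.60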